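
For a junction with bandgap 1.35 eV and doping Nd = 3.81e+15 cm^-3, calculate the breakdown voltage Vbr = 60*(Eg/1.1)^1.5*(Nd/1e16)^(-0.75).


Step 1: Eg/1.1 = 1.35/1.1 = 1.227273
Step 2: (Eg/1.1)^1.5 = 1.227273^1.5 = 1.359602
Step 3: (Nd/1e16)^(-0.75) = (0.381)^(-0.75) = 2.062084
Step 4: Vbr = 60 * 1.359602 * 2.062084 = 168.2 V

168.2


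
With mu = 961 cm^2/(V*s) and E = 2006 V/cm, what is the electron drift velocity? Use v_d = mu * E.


Step 1: v_d = mu * E
Step 2: v_d = 961 * 2006 = 1927766
Step 3: v_d = 1.93e+06 cm/s

1.93e+06


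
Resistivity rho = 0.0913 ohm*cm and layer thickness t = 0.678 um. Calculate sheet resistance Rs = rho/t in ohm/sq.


Step 1: Convert thickness to cm: t = 0.678 um = 6.7800e-05 cm
Step 2: Rs = rho / t = 0.0913 / 6.7800e-05
Step 3: Rs = 1346.6 ohm/sq

1346.6


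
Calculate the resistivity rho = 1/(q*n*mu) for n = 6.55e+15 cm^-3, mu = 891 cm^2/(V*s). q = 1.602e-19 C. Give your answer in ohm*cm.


Step 1: sigma = q * n * mu = 1.602e-19 * 6.55e+15 * 891 = 9.34935e-01 S/cm
Step 2: rho = 1 / sigma = 1 / 9.34935e-01 = 1.07 ohm*cm

1.07


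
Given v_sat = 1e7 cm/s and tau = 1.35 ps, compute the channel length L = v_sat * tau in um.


Step 1: tau in seconds = 1.35 ps * 1e-12 = 1.3500e-12 s
Step 2: L = v_sat * tau = 1e7 * 1.3500e-12 = 1.3500e-05 cm
Step 3: L in um = 1.3500e-05 * 1e4 = 0.135 um

0.135


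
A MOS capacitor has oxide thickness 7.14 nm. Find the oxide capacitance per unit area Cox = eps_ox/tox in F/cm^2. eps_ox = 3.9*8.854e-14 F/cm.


Step 1: eps_ox = 3.9 * 8.854e-14 = 3.45306e-13 F/cm
Step 2: tox in cm = 7.14 nm * 1e-7 = 7.1400e-07 cm
Step 3: Cox = 3.45306e-13 / 7.1400e-07 = 4.84e-07 F/cm^2

4.84e-07


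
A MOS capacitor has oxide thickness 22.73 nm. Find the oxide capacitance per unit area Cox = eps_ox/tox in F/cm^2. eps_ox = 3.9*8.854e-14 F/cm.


Step 1: eps_ox = 3.9 * 8.854e-14 = 3.45306e-13 F/cm
Step 2: tox in cm = 22.73 nm * 1e-7 = 2.2730e-06 cm
Step 3: Cox = 3.45306e-13 / 2.2730e-06 = 1.52e-07 F/cm^2

1.52e-07


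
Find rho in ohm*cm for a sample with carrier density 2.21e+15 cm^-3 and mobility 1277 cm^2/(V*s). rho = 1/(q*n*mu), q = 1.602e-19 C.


Step 1: sigma = q * n * mu = 1.602e-19 * 2.21e+15 * 1277 = 4.52112e-01 S/cm
Step 2: rho = 1 / sigma = 1 / 4.52112e-01 = 2.212 ohm*cm

2.212


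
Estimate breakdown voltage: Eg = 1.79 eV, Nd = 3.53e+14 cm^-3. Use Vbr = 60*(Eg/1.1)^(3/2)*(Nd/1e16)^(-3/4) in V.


Step 1: Eg/1.1 = 1.79/1.1 = 1.627273
Step 2: (Eg/1.1)^1.5 = 1.627273^1.5 = 2.075824
Step 3: (Nd/1e16)^(-0.75) = (0.0353)^(-0.75) = 12.279169
Step 4: Vbr = 60 * 2.075824 * 12.279169 = 1529.4 V

1529.4


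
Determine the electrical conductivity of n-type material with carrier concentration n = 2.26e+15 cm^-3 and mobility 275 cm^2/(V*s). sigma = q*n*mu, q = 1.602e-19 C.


Step 1: sigma = q * n * mu
Step 2: sigma = 1.602e-19 * 2.26e+15 * 275
Step 3: sigma = 9.956e-02 S/cm

9.956e-02


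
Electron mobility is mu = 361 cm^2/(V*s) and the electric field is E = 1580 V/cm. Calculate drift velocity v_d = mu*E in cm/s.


Step 1: v_d = mu * E
Step 2: v_d = 361 * 1580 = 570380
Step 3: v_d = 5.70e+05 cm/s

5.70e+05


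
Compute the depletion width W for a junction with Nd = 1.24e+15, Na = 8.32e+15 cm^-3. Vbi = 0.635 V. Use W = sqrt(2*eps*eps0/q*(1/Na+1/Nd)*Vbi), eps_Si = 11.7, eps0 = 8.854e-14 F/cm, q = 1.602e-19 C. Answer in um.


Step 1: 1/Na + 1/Nd = 1/8.32e+15 + 1/1.24e+15 = 9.26644e-16
Step 2: 2*eps*eps0/q = 2*11.7*8.854e-14/1.602e-19 = 1.293281e+07
Step 3: W^2 = 1.293281e+07 * 9.26644e-16 * 0.635 = 7.60991e-09
Step 4: W = sqrt(7.60991e-09) = 8.723e-05 cm = 0.8723 um

0.8723


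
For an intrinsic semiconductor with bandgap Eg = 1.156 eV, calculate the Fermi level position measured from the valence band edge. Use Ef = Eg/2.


Step 1: For an intrinsic semiconductor, the Fermi level sits at midgap.
Step 2: Ef = Eg / 2 = 1.156 / 2 = 0.578 eV

0.578


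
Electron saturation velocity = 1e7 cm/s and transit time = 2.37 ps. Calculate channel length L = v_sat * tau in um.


Step 1: tau in seconds = 2.37 ps * 1e-12 = 2.3700e-12 s
Step 2: L = v_sat * tau = 1e7 * 2.3700e-12 = 2.3700e-05 cm
Step 3: L in um = 2.3700e-05 * 1e4 = 0.237 um

0.237


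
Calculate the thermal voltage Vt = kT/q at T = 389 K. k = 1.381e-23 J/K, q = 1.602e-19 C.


Step 1: kT = 1.381e-23 * 389 = 5.37209e-21 J
Step 2: Vt = kT/q = 5.37209e-21 / 1.602e-19
Step 3: Vt = 0.03353 V

0.03353


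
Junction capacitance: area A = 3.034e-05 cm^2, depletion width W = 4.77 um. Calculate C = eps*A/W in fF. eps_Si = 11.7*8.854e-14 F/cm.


Step 1: eps_Si = 11.7 * 8.854e-14 = 1.035918e-12 F/cm
Step 2: W in cm = 4.77 * 1e-4 = 4.77e-04 cm
Step 3: C = 1.035918e-12 * 3.034e-05 / 4.77e-04 = 6.589047e-14 F
Step 4: C = 65.89 fF

65.89


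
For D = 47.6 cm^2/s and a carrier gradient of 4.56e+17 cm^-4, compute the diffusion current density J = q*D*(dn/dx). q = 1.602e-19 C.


Step 1: J = q * D * (dn/dx)
Step 2: J = 1.602e-19 * 47.6 * 4.56e+17
Step 3: J = 3.48e+00 A/cm^2

3.48e+00


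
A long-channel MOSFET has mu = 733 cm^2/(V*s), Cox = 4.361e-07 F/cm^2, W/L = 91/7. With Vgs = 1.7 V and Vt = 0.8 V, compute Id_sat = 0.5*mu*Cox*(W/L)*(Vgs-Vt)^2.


Step 1: Overdrive voltage Vov = Vgs - Vt = 1.7 - 0.8 = 0.9 V
Step 2: W/L = 91/7 = 13
Step 3: Id = 0.5 * 733 * 4.361e-07 * 13 * 0.9^2
Step 4: Id = 1.68e-03 A

1.68e-03


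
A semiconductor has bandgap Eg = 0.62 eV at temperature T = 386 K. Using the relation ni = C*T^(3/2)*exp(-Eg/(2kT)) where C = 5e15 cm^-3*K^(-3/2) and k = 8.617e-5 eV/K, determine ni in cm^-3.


Step 1: Compute kT = 8.617e-5 * 386 = 0.03326162 eV
Step 2: Exponent = -Eg/(2kT) = -0.62/(2*0.03326162) = -9.32005
Step 3: T^(3/2) = 386^1.5 = 7583.70
Step 4: ni = 5e15 * 7583.70 * exp(-9.32005) = 3.40e+15 cm^-3

3.40e+15


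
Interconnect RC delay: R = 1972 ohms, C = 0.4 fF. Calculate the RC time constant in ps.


Step 1: tau = R * C
Step 2: tau = 1972 * 0.4 fF = 1972 * 4.0e-16 F
Step 3: tau = 7.888e-13 s = 0.7888 ps

0.7888


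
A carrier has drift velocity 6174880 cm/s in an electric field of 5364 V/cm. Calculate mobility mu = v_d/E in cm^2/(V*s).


Step 1: mu = v_d / E
Step 2: mu = 6174880 / 5364
Step 3: mu = 1151.17 cm^2/(V*s)

1151.17


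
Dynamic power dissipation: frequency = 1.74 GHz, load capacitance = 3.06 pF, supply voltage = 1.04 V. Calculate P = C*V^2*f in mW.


Step 1: V^2 = 1.04^2 = 1.0816 V^2
Step 2: P = C*V^2*f = 3.06e-12 F * 1.0816 * 1.74e9 Hz
Step 3: P = 5.75887104e-03 W
Step 4: P = 5.759 mW

5.759


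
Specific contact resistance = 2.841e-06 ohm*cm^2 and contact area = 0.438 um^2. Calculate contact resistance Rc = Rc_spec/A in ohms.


Step 1: Convert area to cm^2: 0.438 um^2 = 4.3800e-09 cm^2
Step 2: Rc = Rc_spec / A = 2.841e-06 / 4.3800e-09
Step 3: Rc = 6.49e+02 ohms

6.49e+02


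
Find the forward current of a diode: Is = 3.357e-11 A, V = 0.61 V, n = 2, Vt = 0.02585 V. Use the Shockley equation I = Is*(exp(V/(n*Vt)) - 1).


Step 1: V/(n*Vt) = 0.61/(2*0.02585) = 11.7988
Step 2: exp(11.7988) = 1.3309e+05
Step 3: I = 3.357e-11 * (1.3309e+05 - 1) = 4.47e-06 A

4.47e-06


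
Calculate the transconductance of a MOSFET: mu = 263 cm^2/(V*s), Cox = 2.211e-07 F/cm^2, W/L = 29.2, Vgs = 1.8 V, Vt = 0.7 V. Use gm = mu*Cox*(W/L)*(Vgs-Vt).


Step 1: Vov = Vgs - Vt = 1.8 - 0.7 = 1.1 V
Step 2: gm = mu * Cox * (W/L) * Vov
Step 3: gm = 263 * 2.211e-07 * 29.2 * 1.1 = 1.87e-03 S

1.87e-03


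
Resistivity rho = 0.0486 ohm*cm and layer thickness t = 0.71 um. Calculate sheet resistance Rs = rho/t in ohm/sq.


Step 1: Convert thickness to cm: t = 0.71 um = 7.1000e-05 cm
Step 2: Rs = rho / t = 0.0486 / 7.1000e-05
Step 3: Rs = 684.5 ohm/sq

684.5


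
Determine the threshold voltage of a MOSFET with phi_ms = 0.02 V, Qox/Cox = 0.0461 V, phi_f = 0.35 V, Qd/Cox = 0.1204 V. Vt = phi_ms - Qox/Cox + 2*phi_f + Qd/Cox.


Step 1: Vt = phi_ms - Qox/Cox + 2*phi_f + Qd/Cox
Step 2: Vt = 0.02 - 0.0461 + 2*0.35 + 0.1204
Step 3: Vt = 0.02 - 0.0461 + 0.7 + 0.1204
Step 4: Vt = 0.7943 V

0.7943


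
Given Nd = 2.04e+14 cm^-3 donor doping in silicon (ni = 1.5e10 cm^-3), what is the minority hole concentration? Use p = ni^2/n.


Step 1: Since Nd >> ni, n ≈ Nd = 2.04e+14 cm^-3
Step 2: p = ni^2 / n = (1.5e10)^2 / 2.04e+14
Step 3: p = 2.25e20 / 2.04e+14 = 1.10e+06 cm^-3

1.10e+06


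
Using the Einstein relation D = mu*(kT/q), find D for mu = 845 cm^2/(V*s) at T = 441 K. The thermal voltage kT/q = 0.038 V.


Step 1: D = mu * (kT/q)
Step 2: D = 845 * 0.038
Step 3: D = 32.11 cm^2/s

32.11


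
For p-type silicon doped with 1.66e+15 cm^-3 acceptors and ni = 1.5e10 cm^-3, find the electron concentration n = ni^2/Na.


Step 1: Majority hole concentration p ≈ Na = 1.66e+15 cm^-3
Step 2: n = ni^2 / Na = (1.5e10)^2 / 1.66e+15
Step 3: n = 1.36e+05 cm^-3

1.36e+05


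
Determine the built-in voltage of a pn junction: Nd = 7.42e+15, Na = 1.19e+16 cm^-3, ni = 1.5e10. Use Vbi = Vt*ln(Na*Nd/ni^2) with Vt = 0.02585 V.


Step 1: Compute Na*Nd/ni^2 = 1.19e+16 * 7.42e+15 / (1.5e10)^2 = 3.9244e+11
Step 2: ln(3.9244e+11) = 26.6956
Step 3: Vbi = 0.02585 * 26.6956 = 0.69 V

0.69


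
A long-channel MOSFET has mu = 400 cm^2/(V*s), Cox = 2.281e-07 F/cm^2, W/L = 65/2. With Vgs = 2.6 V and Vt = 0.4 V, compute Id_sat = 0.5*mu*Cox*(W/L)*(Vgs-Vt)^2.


Step 1: Overdrive voltage Vov = Vgs - Vt = 2.6 - 0.4 = 2.2 V
Step 2: W/L = 65/2 = 32.5
Step 3: Id = 0.5 * 400 * 2.281e-07 * 32.5 * 2.2^2
Step 4: Id = 7.18e-03 A

7.18e-03


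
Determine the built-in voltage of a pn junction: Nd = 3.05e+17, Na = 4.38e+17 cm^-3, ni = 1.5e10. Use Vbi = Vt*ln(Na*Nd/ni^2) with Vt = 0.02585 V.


Step 1: Compute Na*Nd/ni^2 = 4.38e+17 * 3.05e+17 / (1.5e10)^2 = 5.9373e+14
Step 2: ln(5.9373e+14) = 34.0174
Step 3: Vbi = 0.02585 * 34.0174 = 0.879 V

0.879


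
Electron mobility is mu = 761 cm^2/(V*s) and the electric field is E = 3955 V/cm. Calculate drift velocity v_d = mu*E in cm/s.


Step 1: v_d = mu * E
Step 2: v_d = 761 * 3955 = 3009755
Step 3: v_d = 3.01e+06 cm/s

3.01e+06


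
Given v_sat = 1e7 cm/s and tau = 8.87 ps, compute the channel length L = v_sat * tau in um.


Step 1: tau in seconds = 8.87 ps * 1e-12 = 8.8700e-12 s
Step 2: L = v_sat * tau = 1e7 * 8.8700e-12 = 8.8700e-05 cm
Step 3: L in um = 8.8700e-05 * 1e4 = 0.887 um

0.887


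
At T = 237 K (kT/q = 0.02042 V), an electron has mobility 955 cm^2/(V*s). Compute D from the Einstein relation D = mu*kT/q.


Step 1: D = mu * (kT/q)
Step 2: D = 955 * 0.02042
Step 3: D = 19.5 cm^2/s

19.5


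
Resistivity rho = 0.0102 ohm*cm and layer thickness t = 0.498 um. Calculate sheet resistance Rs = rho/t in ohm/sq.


Step 1: Convert thickness to cm: t = 0.498 um = 4.9800e-05 cm
Step 2: Rs = rho / t = 0.0102 / 4.9800e-05
Step 3: Rs = 204.8 ohm/sq

204.8


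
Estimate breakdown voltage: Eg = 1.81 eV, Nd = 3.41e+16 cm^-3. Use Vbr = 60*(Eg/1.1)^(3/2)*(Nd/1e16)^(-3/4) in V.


Step 1: Eg/1.1 = 1.81/1.1 = 1.645455
Step 2: (Eg/1.1)^1.5 = 1.645455^1.5 = 2.110712
Step 3: (Nd/1e16)^(-0.75) = (3.41)^(-0.75) = 0.398505
Step 4: Vbr = 60 * 2.110712 * 0.398505 = 50.5 V

50.5


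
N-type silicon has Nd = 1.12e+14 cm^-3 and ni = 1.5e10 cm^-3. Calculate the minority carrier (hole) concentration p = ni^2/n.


Step 1: Since Nd >> ni, n ≈ Nd = 1.12e+14 cm^-3
Step 2: p = ni^2 / n = (1.5e10)^2 / 1.12e+14
Step 3: p = 2.25e20 / 1.12e+14 = 2.01e+06 cm^-3

2.01e+06


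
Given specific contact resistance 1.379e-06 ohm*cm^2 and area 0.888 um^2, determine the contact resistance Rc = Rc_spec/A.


Step 1: Convert area to cm^2: 0.888 um^2 = 8.8800e-09 cm^2
Step 2: Rc = Rc_spec / A = 1.379e-06 / 8.8800e-09
Step 3: Rc = 1.55e+02 ohms

1.55e+02


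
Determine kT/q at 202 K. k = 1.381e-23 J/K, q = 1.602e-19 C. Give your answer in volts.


Step 1: kT = 1.381e-23 * 202 = 2.78962e-21 J
Step 2: Vt = kT/q = 2.78962e-21 / 1.602e-19
Step 3: Vt = 0.01741 V

0.01741


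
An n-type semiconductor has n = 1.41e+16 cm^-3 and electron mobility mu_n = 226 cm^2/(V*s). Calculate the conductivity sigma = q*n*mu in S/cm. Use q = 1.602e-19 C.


Step 1: sigma = q * n * mu
Step 2: sigma = 1.602e-19 * 1.41e+16 * 226
Step 3: sigma = 5.105e-01 S/cm

5.105e-01


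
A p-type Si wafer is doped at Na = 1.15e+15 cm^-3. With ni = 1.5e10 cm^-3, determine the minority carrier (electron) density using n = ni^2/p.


Step 1: Majority hole concentration p ≈ Na = 1.15e+15 cm^-3
Step 2: n = ni^2 / Na = (1.5e10)^2 / 1.15e+15
Step 3: n = 1.96e+05 cm^-3

1.96e+05


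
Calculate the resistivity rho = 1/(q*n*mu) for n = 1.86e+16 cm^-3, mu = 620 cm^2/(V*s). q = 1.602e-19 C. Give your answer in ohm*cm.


Step 1: sigma = q * n * mu = 1.602e-19 * 1.86e+16 * 620 = 1.84743e+00 S/cm
Step 2: rho = 1 / sigma = 1 / 1.84743e+00 = 0.5413 ohm*cm

0.5413


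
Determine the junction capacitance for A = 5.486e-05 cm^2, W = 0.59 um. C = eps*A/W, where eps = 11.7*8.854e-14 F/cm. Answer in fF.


Step 1: eps_Si = 11.7 * 8.854e-14 = 1.035918e-12 F/cm
Step 2: W in cm = 0.59 * 1e-4 = 5.90e-05 cm
Step 3: C = 1.035918e-12 * 5.486e-05 / 5.90e-05 = 9.632282e-13 F
Step 4: C = 963.23 fF

963.23


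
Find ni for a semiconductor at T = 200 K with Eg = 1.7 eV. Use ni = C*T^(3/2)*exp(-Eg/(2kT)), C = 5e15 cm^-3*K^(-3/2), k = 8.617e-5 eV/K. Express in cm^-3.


Step 1: Compute kT = 8.617e-5 * 200 = 0.017234 eV
Step 2: Exponent = -Eg/(2kT) = -1.7/(2*0.017234) = -49.32111
Step 3: T^(3/2) = 200^1.5 = 2828.43
Step 4: ni = 5e15 * 2828.43 * exp(-49.32111) = 5.38e-03 cm^-3

5.38e-03


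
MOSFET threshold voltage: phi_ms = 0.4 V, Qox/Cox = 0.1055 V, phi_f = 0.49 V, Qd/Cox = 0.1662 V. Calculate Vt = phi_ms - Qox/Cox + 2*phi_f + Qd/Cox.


Step 1: Vt = phi_ms - Qox/Cox + 2*phi_f + Qd/Cox
Step 2: Vt = 0.4 - 0.1055 + 2*0.49 + 0.1662
Step 3: Vt = 0.4 - 0.1055 + 0.98 + 0.1662
Step 4: Vt = 1.4407 V

1.4407


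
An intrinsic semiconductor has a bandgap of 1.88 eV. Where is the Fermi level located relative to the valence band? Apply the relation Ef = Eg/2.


Step 1: For an intrinsic semiconductor, the Fermi level sits at midgap.
Step 2: Ef = Eg / 2 = 1.88 / 2 = 0.94 eV

0.94


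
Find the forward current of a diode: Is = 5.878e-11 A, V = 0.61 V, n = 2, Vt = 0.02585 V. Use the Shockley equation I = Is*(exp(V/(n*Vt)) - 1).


Step 1: V/(n*Vt) = 0.61/(2*0.02585) = 11.7988
Step 2: exp(11.7988) = 1.3309e+05
Step 3: I = 5.878e-11 * (1.3309e+05 - 1) = 7.82e-06 A

7.82e-06


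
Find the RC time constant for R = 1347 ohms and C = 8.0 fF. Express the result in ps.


Step 1: tau = R * C
Step 2: tau = 1347 * 8.0 fF = 1347 * 8.0e-15 F
Step 3: tau = 1.0776e-11 s = 10.776 ps

10.776


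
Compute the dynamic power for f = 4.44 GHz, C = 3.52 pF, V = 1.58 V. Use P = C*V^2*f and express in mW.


Step 1: V^2 = 1.58^2 = 2.4964 V^2
Step 2: P = C*V^2*f = 3.52e-12 F * 2.4964 * 4.44e9 Hz
Step 3: P = 3.901573632e-02 W
Step 4: P = 39.016 mW

39.016


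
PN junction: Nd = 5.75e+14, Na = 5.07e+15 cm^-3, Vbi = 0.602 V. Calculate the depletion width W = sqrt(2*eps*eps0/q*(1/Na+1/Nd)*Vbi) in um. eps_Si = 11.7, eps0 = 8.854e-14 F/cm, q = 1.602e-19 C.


Step 1: 1/Na + 1/Nd = 1/5.07e+15 + 1/5.75e+14 = 1.93637e-15
Step 2: 2*eps*eps0/q = 2*11.7*8.854e-14/1.602e-19 = 1.293281e+07
Step 3: W^2 = 1.293281e+07 * 1.93637e-15 * 0.602 = 1.50757e-08
Step 4: W = sqrt(1.50757e-08) = 1.228e-04 cm = 1.228 um

1.228


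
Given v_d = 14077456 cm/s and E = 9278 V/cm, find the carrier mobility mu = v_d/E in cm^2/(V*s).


Step 1: mu = v_d / E
Step 2: mu = 14077456 / 9278
Step 3: mu = 1517.29 cm^2/(V*s)

1517.29


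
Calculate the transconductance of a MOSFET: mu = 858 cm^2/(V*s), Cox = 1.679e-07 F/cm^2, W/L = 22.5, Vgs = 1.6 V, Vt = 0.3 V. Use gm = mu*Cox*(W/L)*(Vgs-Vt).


Step 1: Vov = Vgs - Vt = 1.6 - 0.3 = 1.3 V
Step 2: gm = mu * Cox * (W/L) * Vov
Step 3: gm = 858 * 1.679e-07 * 22.5 * 1.3 = 4.21e-03 S

4.21e-03


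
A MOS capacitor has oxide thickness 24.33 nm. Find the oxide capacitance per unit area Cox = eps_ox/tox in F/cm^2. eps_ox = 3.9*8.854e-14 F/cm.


Step 1: eps_ox = 3.9 * 8.854e-14 = 3.45306e-13 F/cm
Step 2: tox in cm = 24.33 nm * 1e-7 = 2.4330e-06 cm
Step 3: Cox = 3.45306e-13 / 2.4330e-06 = 1.42e-07 F/cm^2

1.42e-07


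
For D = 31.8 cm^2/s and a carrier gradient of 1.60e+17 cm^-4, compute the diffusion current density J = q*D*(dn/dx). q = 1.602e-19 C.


Step 1: J = q * D * (dn/dx)
Step 2: J = 1.602e-19 * 31.8 * 1.60e+17
Step 3: J = 8.15e-01 A/cm^2

8.15e-01


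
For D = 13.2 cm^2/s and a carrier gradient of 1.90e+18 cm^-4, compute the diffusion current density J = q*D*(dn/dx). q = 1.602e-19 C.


Step 1: J = q * D * (dn/dx)
Step 2: J = 1.602e-19 * 13.2 * 1.90e+18
Step 3: J = 4.02e+00 A/cm^2

4.02e+00


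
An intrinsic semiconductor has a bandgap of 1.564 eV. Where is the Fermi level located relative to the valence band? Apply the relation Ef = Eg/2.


Step 1: For an intrinsic semiconductor, the Fermi level sits at midgap.
Step 2: Ef = Eg / 2 = 1.564 / 2 = 0.782 eV

0.782


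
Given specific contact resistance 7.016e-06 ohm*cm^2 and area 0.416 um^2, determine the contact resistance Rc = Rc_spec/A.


Step 1: Convert area to cm^2: 0.416 um^2 = 4.1600e-09 cm^2
Step 2: Rc = Rc_spec / A = 7.016e-06 / 4.1600e-09
Step 3: Rc = 1.69e+03 ohms

1.69e+03


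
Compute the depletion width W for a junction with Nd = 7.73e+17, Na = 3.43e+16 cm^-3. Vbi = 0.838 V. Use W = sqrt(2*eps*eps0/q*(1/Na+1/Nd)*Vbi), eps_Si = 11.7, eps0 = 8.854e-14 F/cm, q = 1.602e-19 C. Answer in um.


Step 1: 1/Na + 1/Nd = 1/3.43e+16 + 1/7.73e+17 = 3.04482e-17
Step 2: 2*eps*eps0/q = 2*11.7*8.854e-14/1.602e-19 = 1.293281e+07
Step 3: W^2 = 1.293281e+07 * 3.04482e-17 * 0.838 = 3.29988e-10
Step 4: W = sqrt(3.29988e-10) = 1.817e-05 cm = 0.1817 um

0.1817


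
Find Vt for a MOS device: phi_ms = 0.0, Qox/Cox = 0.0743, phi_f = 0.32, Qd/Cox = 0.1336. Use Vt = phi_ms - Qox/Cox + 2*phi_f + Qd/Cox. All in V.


Step 1: Vt = phi_ms - Qox/Cox + 2*phi_f + Qd/Cox
Step 2: Vt = 0.0 - 0.0743 + 2*0.32 + 0.1336
Step 3: Vt = 0.0 - 0.0743 + 0.64 + 0.1336
Step 4: Vt = 0.6993 V

0.6993


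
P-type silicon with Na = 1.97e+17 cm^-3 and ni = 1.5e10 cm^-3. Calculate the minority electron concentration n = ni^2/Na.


Step 1: Majority hole concentration p ≈ Na = 1.97e+17 cm^-3
Step 2: n = ni^2 / Na = (1.5e10)^2 / 1.97e+17
Step 3: n = 1.14e+03 cm^-3

1.14e+03


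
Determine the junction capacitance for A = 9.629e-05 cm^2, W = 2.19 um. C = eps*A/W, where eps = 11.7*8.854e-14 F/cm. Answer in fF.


Step 1: eps_Si = 11.7 * 8.854e-14 = 1.035918e-12 F/cm
Step 2: W in cm = 2.19 * 1e-4 = 2.19e-04 cm
Step 3: C = 1.035918e-12 * 9.629e-05 / 2.19e-04 = 4.554728e-13 F
Step 4: C = 455.47 fF

455.47


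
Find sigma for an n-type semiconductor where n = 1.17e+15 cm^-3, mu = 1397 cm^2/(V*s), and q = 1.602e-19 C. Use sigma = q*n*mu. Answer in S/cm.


Step 1: sigma = q * n * mu
Step 2: sigma = 1.602e-19 * 1.17e+15 * 1397
Step 3: sigma = 2.618e-01 S/cm

2.618e-01


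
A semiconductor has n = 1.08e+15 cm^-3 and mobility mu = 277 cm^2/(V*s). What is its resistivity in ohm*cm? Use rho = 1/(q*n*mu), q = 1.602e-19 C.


Step 1: sigma = q * n * mu = 1.602e-19 * 1.08e+15 * 277 = 4.79254e-02 S/cm
Step 2: rho = 1 / sigma = 1 / 4.79254e-02 = 20.87 ohm*cm

20.87


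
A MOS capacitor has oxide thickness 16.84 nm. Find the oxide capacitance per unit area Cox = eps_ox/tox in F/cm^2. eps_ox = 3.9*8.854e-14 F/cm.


Step 1: eps_ox = 3.9 * 8.854e-14 = 3.45306e-13 F/cm
Step 2: tox in cm = 16.84 nm * 1e-7 = 1.6840e-06 cm
Step 3: Cox = 3.45306e-13 / 1.6840e-06 = 2.05e-07 F/cm^2

2.05e-07


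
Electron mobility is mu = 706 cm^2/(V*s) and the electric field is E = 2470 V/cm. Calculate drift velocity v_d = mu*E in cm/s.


Step 1: v_d = mu * E
Step 2: v_d = 706 * 2470 = 1743820
Step 3: v_d = 1.74e+06 cm/s

1.74e+06


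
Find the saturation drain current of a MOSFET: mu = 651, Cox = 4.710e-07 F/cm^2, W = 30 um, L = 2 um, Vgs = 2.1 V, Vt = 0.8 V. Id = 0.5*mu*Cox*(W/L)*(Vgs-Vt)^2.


Step 1: Overdrive voltage Vov = Vgs - Vt = 2.1 - 0.8 = 1.3 V
Step 2: W/L = 30/2 = 15
Step 3: Id = 0.5 * 651 * 4.710e-07 * 15 * 1.3^2
Step 4: Id = 3.89e-03 A

3.89e-03


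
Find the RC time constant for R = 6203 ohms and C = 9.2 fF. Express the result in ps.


Step 1: tau = R * C
Step 2: tau = 6203 * 9.2 fF = 6203 * 9.2e-15 F
Step 3: tau = 5.70676e-11 s = 57.0676 ps

57.0676


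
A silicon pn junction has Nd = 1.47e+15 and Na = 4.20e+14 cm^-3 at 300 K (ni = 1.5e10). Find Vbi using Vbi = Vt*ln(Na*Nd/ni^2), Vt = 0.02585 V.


Step 1: Compute Na*Nd/ni^2 = 4.20e+14 * 1.47e+15 / (1.5e10)^2 = 2.7440e+09
Step 2: ln(2.7440e+09) = 21.7327
Step 3: Vbi = 0.02585 * 21.7327 = 0.562 V

0.562


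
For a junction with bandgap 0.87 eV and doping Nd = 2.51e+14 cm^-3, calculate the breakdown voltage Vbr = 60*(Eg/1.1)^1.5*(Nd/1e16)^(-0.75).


Step 1: Eg/1.1 = 0.87/1.1 = 0.790909
Step 2: (Eg/1.1)^1.5 = 0.790909^1.5 = 0.703380
Step 3: (Nd/1e16)^(-0.75) = (0.0251)^(-0.75) = 15.857865
Step 4: Vbr = 60 * 0.703380 * 15.857865 = 669.2 V

669.2


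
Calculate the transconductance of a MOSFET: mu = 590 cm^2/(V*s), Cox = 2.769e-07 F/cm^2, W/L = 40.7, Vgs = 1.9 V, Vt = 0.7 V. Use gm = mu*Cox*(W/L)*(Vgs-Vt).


Step 1: Vov = Vgs - Vt = 1.9 - 0.7 = 1.2 V
Step 2: gm = mu * Cox * (W/L) * Vov
Step 3: gm = 590 * 2.769e-07 * 40.7 * 1.2 = 7.98e-03 S

7.98e-03


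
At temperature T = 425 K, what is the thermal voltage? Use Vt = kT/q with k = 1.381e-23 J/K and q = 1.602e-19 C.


Step 1: kT = 1.381e-23 * 425 = 5.86925e-21 J
Step 2: Vt = kT/q = 5.86925e-21 / 1.602e-19
Step 3: Vt = 0.03664 V

0.03664


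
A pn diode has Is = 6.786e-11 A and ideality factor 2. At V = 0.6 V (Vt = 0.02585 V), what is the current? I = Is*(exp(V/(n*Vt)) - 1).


Step 1: V/(n*Vt) = 0.6/(2*0.02585) = 11.6054
Step 2: exp(11.6054) = 1.0969e+05
Step 3: I = 6.786e-11 * (1.0969e+05 - 1) = 7.44e-06 A

7.44e-06


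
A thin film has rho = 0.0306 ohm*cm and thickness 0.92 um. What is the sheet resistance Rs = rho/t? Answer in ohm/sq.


Step 1: Convert thickness to cm: t = 0.92 um = 9.2000e-05 cm
Step 2: Rs = rho / t = 0.0306 / 9.2000e-05
Step 3: Rs = 332.6 ohm/sq

332.6


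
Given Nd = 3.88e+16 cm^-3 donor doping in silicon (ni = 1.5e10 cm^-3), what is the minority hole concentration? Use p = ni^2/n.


Step 1: Since Nd >> ni, n ≈ Nd = 3.88e+16 cm^-3
Step 2: p = ni^2 / n = (1.5e10)^2 / 3.88e+16
Step 3: p = 2.25e20 / 3.88e+16 = 5.80e+03 cm^-3

5.80e+03


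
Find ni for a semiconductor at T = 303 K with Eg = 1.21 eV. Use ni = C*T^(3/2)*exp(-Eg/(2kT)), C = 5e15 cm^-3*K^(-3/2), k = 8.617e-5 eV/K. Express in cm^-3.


Step 1: Compute kT = 8.617e-5 * 303 = 0.02610951 eV
Step 2: Exponent = -Eg/(2kT) = -1.21/(2*0.02610951) = -23.17163
Step 3: T^(3/2) = 303^1.5 = 5274.29
Step 4: ni = 5e15 * 5274.29 * exp(-23.17163) = 2.28e+09 cm^-3

2.28e+09


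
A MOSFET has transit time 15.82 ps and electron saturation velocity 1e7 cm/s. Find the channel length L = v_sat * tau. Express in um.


Step 1: tau in seconds = 15.82 ps * 1e-12 = 1.5820e-11 s
Step 2: L = v_sat * tau = 1e7 * 1.5820e-11 = 1.5820e-04 cm
Step 3: L in um = 1.5820e-04 * 1e4 = 1.582 um

1.582


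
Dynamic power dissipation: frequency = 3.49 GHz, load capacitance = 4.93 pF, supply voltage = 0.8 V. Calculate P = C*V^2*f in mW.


Step 1: V^2 = 0.8^2 = 0.64 V^2
Step 2: P = C*V^2*f = 4.93e-12 F * 0.64 * 3.49e9 Hz
Step 3: P = 1.1011648e-02 W
Step 4: P = 11.012 mW

11.012


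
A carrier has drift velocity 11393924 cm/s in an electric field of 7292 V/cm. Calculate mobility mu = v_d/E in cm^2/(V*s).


Step 1: mu = v_d / E
Step 2: mu = 11393924 / 7292
Step 3: mu = 1562.52 cm^2/(V*s)

1562.52


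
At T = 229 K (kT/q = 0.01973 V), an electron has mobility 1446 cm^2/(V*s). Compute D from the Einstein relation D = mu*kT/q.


Step 1: D = mu * (kT/q)
Step 2: D = 1446 * 0.01973
Step 3: D = 28.53 cm^2/s

28.53


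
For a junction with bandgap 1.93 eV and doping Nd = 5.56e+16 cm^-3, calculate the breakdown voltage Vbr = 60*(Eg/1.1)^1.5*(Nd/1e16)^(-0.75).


Step 1: Eg/1.1 = 1.93/1.1 = 1.754545
Step 2: (Eg/1.1)^1.5 = 1.754545^1.5 = 2.324057
Step 3: (Nd/1e16)^(-0.75) = (5.56)^(-0.75) = 0.276181
Step 4: Vbr = 60 * 2.324057 * 0.276181 = 38.5 V

38.5


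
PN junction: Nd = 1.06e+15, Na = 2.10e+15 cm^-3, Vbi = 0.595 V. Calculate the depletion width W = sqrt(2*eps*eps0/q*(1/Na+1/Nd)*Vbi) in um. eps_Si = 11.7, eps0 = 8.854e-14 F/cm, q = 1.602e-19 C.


Step 1: 1/Na + 1/Nd = 1/2.10e+15 + 1/1.06e+15 = 1.41959e-15
Step 2: 2*eps*eps0/q = 2*11.7*8.854e-14/1.602e-19 = 1.293281e+07
Step 3: W^2 = 1.293281e+07 * 1.41959e-15 * 0.595 = 1.09238e-08
Step 4: W = sqrt(1.09238e-08) = 1.045e-04 cm = 1.045 um

1.045


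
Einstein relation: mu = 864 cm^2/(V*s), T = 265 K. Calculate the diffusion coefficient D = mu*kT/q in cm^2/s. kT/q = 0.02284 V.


Step 1: D = mu * (kT/q)
Step 2: D = 864 * 0.02284
Step 3: D = 19.73 cm^2/s

19.73


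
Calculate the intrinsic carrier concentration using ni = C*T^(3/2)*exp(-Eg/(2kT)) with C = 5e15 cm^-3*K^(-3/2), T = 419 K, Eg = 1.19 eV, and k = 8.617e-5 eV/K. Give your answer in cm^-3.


Step 1: Compute kT = 8.617e-5 * 419 = 0.03610523 eV
Step 2: Exponent = -Eg/(2kT) = -1.19/(2*0.03610523) = -16.47961
Step 3: T^(3/2) = 419^1.5 = 8576.72
Step 4: ni = 5e15 * 8576.72 * exp(-16.47961) = 2.99e+12 cm^-3

2.99e+12


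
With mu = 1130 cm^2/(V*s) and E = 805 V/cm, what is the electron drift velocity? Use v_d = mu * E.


Step 1: v_d = mu * E
Step 2: v_d = 1130 * 805 = 909650
Step 3: v_d = 9.10e+05 cm/s

9.10e+05


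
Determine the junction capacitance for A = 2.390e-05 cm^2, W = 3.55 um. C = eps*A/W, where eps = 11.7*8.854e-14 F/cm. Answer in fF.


Step 1: eps_Si = 11.7 * 8.854e-14 = 1.035918e-12 F/cm
Step 2: W in cm = 3.55 * 1e-4 = 3.55e-04 cm
Step 3: C = 1.035918e-12 * 2.390e-05 / 3.55e-04 = 6.974209e-14 F
Step 4: C = 69.74 fF

69.74


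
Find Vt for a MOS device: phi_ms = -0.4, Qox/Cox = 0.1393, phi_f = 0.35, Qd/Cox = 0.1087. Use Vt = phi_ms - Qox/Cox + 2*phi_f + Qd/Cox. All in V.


Step 1: Vt = phi_ms - Qox/Cox + 2*phi_f + Qd/Cox
Step 2: Vt = -0.4 - 0.1393 + 2*0.35 + 0.1087
Step 3: Vt = -0.4 - 0.1393 + 0.7 + 0.1087
Step 4: Vt = 0.2694 V

0.2694


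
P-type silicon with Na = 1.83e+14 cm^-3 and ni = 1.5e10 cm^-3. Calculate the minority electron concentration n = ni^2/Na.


Step 1: Majority hole concentration p ≈ Na = 1.83e+14 cm^-3
Step 2: n = ni^2 / Na = (1.5e10)^2 / 1.83e+14
Step 3: n = 1.23e+06 cm^-3

1.23e+06


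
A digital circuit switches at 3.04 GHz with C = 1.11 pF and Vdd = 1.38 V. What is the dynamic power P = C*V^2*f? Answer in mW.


Step 1: V^2 = 1.38^2 = 1.9044 V^2
Step 2: P = C*V^2*f = 1.11e-12 F * 1.9044 * 3.04e9 Hz
Step 3: P = 6.42620736e-03 W
Step 4: P = 6.426 mW

6.426


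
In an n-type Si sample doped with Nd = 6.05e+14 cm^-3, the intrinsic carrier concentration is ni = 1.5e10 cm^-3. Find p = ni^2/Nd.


Step 1: Since Nd >> ni, n ≈ Nd = 6.05e+14 cm^-3
Step 2: p = ni^2 / n = (1.5e10)^2 / 6.05e+14
Step 3: p = 2.25e20 / 6.05e+14 = 3.72e+05 cm^-3

3.72e+05


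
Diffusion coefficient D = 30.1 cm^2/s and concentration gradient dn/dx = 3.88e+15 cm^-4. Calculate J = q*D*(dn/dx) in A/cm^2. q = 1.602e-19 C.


Step 1: J = q * D * (dn/dx)
Step 2: J = 1.602e-19 * 30.1 * 3.88e+15
Step 3: J = 1.87e-02 A/cm^2

1.87e-02


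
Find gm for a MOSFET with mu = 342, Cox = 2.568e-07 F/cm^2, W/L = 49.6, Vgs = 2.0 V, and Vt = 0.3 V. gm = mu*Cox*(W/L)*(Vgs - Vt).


Step 1: Vov = Vgs - Vt = 2.0 - 0.3 = 1.7 V
Step 2: gm = mu * Cox * (W/L) * Vov
Step 3: gm = 342 * 2.568e-07 * 49.6 * 1.7 = 7.41e-03 S

7.41e-03


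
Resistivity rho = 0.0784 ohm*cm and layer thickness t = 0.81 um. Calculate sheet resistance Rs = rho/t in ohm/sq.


Step 1: Convert thickness to cm: t = 0.81 um = 8.1000e-05 cm
Step 2: Rs = rho / t = 0.0784 / 8.1000e-05
Step 3: Rs = 967.9 ohm/sq

967.9


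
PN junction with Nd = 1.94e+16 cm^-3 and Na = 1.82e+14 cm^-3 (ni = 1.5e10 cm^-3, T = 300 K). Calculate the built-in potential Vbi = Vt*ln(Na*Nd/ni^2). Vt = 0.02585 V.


Step 1: Compute Na*Nd/ni^2 = 1.82e+14 * 1.94e+16 / (1.5e10)^2 = 1.5692e+10
Step 2: ln(1.5692e+10) = 23.4764
Step 3: Vbi = 0.02585 * 23.4764 = 0.607 V

0.607


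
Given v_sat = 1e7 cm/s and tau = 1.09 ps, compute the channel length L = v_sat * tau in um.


Step 1: tau in seconds = 1.09 ps * 1e-12 = 1.0900e-12 s
Step 2: L = v_sat * tau = 1e7 * 1.0900e-12 = 1.0900e-05 cm
Step 3: L in um = 1.0900e-05 * 1e4 = 0.109 um

0.109


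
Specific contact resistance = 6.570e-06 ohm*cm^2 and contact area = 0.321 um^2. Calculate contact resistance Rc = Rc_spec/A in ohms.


Step 1: Convert area to cm^2: 0.321 um^2 = 3.2100e-09 cm^2
Step 2: Rc = Rc_spec / A = 6.570e-06 / 3.2100e-09
Step 3: Rc = 2.05e+03 ohms

2.05e+03


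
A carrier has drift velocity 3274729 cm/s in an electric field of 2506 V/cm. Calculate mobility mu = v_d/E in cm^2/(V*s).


Step 1: mu = v_d / E
Step 2: mu = 3274729 / 2506
Step 3: mu = 1306.76 cm^2/(V*s)

1306.76


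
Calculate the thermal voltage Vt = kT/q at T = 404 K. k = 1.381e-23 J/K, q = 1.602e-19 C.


Step 1: kT = 1.381e-23 * 404 = 5.57924e-21 J
Step 2: Vt = kT/q = 5.57924e-21 / 1.602e-19
Step 3: Vt = 0.03483 V

0.03483


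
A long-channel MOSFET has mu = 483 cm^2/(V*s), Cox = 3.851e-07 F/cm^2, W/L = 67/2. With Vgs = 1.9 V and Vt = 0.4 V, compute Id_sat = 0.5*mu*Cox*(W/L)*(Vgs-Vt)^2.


Step 1: Overdrive voltage Vov = Vgs - Vt = 1.9 - 0.4 = 1.5 V
Step 2: W/L = 67/2 = 33.5
Step 3: Id = 0.5 * 483 * 3.851e-07 * 33.5 * 1.5^2
Step 4: Id = 7.01e-03 A

7.01e-03


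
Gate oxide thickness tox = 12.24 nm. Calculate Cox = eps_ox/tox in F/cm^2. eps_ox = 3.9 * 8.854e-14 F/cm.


Step 1: eps_ox = 3.9 * 8.854e-14 = 3.45306e-13 F/cm
Step 2: tox in cm = 12.24 nm * 1e-7 = 1.2240e-06 cm
Step 3: Cox = 3.45306e-13 / 1.2240e-06 = 2.82e-07 F/cm^2

2.82e-07


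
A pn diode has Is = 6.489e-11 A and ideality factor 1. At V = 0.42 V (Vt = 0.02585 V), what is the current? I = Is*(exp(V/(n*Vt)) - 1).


Step 1: V/(n*Vt) = 0.42/(1*0.02585) = 16.2476
Step 2: exp(16.2476) = 1.1383e+07
Step 3: I = 6.489e-11 * (1.1383e+07 - 1) = 7.39e-04 A

7.39e-04


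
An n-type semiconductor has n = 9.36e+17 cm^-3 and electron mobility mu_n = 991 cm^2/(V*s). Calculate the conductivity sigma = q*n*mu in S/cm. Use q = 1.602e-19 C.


Step 1: sigma = q * n * mu
Step 2: sigma = 1.602e-19 * 9.36e+17 * 991
Step 3: sigma = 1.486e+02 S/cm

1.486e+02


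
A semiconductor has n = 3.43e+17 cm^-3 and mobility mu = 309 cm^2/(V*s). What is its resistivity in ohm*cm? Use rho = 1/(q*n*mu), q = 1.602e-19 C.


Step 1: sigma = q * n * mu = 1.602e-19 * 3.43e+17 * 309 = 1.69791e+01 S/cm
Step 2: rho = 1 / sigma = 1 / 1.69791e+01 = 0.0589 ohm*cm

0.0589


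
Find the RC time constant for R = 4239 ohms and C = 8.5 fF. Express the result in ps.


Step 1: tau = R * C
Step 2: tau = 4239 * 8.5 fF = 4239 * 8.5e-15 F
Step 3: tau = 3.60315e-11 s = 36.0315 ps

36.0315


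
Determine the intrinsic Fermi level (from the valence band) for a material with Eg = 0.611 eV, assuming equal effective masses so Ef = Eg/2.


Step 1: For an intrinsic semiconductor, the Fermi level sits at midgap.
Step 2: Ef = Eg / 2 = 0.611 / 2 = 0.3055 eV

0.3055


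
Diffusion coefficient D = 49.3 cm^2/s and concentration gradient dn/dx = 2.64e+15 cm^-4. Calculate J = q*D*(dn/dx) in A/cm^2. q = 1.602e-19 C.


Step 1: J = q * D * (dn/dx)
Step 2: J = 1.602e-19 * 49.3 * 2.64e+15
Step 3: J = 2.09e-02 A/cm^2

2.09e-02


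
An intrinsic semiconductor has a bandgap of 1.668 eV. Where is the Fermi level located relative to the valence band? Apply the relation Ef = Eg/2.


Step 1: For an intrinsic semiconductor, the Fermi level sits at midgap.
Step 2: Ef = Eg / 2 = 1.668 / 2 = 0.834 eV

0.834


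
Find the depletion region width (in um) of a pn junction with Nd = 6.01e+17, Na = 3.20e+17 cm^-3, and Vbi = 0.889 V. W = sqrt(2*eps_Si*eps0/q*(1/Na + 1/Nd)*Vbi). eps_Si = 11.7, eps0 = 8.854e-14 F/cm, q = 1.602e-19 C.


Step 1: 1/Na + 1/Nd = 1/3.20e+17 + 1/6.01e+17 = 4.78889e-18
Step 2: 2*eps*eps0/q = 2*11.7*8.854e-14/1.602e-19 = 1.293281e+07
Step 3: W^2 = 1.293281e+07 * 4.78889e-18 * 0.889 = 5.50592e-11
Step 4: W = sqrt(5.50592e-11) = 7.420e-06 cm = 0.0742 um

0.0742


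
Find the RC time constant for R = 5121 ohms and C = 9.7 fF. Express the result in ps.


Step 1: tau = R * C
Step 2: tau = 5121 * 9.7 fF = 5121 * 9.7e-15 F
Step 3: tau = 4.96737e-11 s = 49.6737 ps

49.6737


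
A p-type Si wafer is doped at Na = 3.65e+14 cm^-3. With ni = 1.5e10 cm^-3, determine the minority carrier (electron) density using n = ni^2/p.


Step 1: Majority hole concentration p ≈ Na = 3.65e+14 cm^-3
Step 2: n = ni^2 / Na = (1.5e10)^2 / 3.65e+14
Step 3: n = 6.16e+05 cm^-3

6.16e+05


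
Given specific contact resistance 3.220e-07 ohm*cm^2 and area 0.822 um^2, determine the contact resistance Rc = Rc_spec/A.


Step 1: Convert area to cm^2: 0.822 um^2 = 8.2200e-09 cm^2
Step 2: Rc = Rc_spec / A = 3.220e-07 / 8.2200e-09
Step 3: Rc = 3.92e+01 ohms

3.92e+01


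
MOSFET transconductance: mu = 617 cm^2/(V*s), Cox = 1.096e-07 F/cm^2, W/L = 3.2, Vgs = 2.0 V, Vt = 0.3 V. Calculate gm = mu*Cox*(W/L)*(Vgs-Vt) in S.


Step 1: Vov = Vgs - Vt = 2.0 - 0.3 = 1.7 V
Step 2: gm = mu * Cox * (W/L) * Vov
Step 3: gm = 617 * 1.096e-07 * 3.2 * 1.7 = 3.68e-04 S

3.68e-04


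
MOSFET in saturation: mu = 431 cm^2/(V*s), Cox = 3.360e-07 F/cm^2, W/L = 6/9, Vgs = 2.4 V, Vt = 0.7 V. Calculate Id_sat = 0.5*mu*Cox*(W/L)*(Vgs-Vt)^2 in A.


Step 1: Overdrive voltage Vov = Vgs - Vt = 2.4 - 0.7 = 1.7 V
Step 2: W/L = 6/9 = 0.666667
Step 3: Id = 0.5 * 431 * 3.360e-07 * 0.666667 * 1.7^2
Step 4: Id = 1.40e-04 A

1.40e-04


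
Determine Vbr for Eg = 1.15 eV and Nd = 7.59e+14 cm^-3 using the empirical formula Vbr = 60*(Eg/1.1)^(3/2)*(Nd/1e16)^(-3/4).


Step 1: Eg/1.1 = 1.15/1.1 = 1.045455
Step 2: (Eg/1.1)^1.5 = 1.045455^1.5 = 1.068952
Step 3: (Nd/1e16)^(-0.75) = (0.0759)^(-0.75) = 6.915422
Step 4: Vbr = 60 * 1.068952 * 6.915422 = 443.5 V

443.5


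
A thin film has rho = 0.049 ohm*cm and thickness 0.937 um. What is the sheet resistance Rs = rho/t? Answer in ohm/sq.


Step 1: Convert thickness to cm: t = 0.937 um = 9.3700e-05 cm
Step 2: Rs = rho / t = 0.049 / 9.3700e-05
Step 3: Rs = 522.9 ohm/sq

522.9


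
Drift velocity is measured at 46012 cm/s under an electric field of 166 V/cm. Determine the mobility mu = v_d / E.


Step 1: mu = v_d / E
Step 2: mu = 46012 / 166
Step 3: mu = 277.18 cm^2/(V*s)

277.18


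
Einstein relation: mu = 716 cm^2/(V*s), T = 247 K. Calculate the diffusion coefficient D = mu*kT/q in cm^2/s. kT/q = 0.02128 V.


Step 1: D = mu * (kT/q)
Step 2: D = 716 * 0.02128
Step 3: D = 15.24 cm^2/s

15.24


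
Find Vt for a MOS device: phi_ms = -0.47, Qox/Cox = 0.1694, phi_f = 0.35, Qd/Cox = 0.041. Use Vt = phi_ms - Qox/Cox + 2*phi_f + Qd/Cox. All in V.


Step 1: Vt = phi_ms - Qox/Cox + 2*phi_f + Qd/Cox
Step 2: Vt = -0.47 - 0.1694 + 2*0.35 + 0.041
Step 3: Vt = -0.47 - 0.1694 + 0.7 + 0.041
Step 4: Vt = 0.1016 V

0.1016


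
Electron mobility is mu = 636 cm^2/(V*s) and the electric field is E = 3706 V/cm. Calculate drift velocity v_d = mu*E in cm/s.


Step 1: v_d = mu * E
Step 2: v_d = 636 * 3706 = 2357016
Step 3: v_d = 2.36e+06 cm/s

2.36e+06


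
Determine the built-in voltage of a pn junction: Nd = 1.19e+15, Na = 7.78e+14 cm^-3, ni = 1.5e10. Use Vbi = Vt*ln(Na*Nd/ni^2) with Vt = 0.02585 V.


Step 1: Compute Na*Nd/ni^2 = 7.78e+14 * 1.19e+15 / (1.5e10)^2 = 4.1148e+09
Step 2: ln(4.1148e+09) = 22.1379
Step 3: Vbi = 0.02585 * 22.1379 = 0.572 V

0.572


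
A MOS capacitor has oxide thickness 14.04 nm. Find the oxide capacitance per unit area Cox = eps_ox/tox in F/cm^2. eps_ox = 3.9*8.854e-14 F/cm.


Step 1: eps_ox = 3.9 * 8.854e-14 = 3.45306e-13 F/cm
Step 2: tox in cm = 14.04 nm * 1e-7 = 1.4040e-06 cm
Step 3: Cox = 3.45306e-13 / 1.4040e-06 = 2.46e-07 F/cm^2

2.46e-07


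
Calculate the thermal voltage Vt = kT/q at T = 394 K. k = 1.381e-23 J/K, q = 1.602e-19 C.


Step 1: kT = 1.381e-23 * 394 = 5.44114e-21 J
Step 2: Vt = kT/q = 5.44114e-21 / 1.602e-19
Step 3: Vt = 0.03396 V

0.03396


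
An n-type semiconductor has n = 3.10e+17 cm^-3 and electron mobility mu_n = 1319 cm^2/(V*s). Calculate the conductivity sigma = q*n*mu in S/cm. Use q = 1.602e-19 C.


Step 1: sigma = q * n * mu
Step 2: sigma = 1.602e-19 * 3.10e+17 * 1319
Step 3: sigma = 6.550e+01 S/cm

6.550e+01


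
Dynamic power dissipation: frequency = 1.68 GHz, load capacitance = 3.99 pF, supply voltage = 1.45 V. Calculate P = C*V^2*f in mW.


Step 1: V^2 = 1.45^2 = 2.1025 V^2
Step 2: P = C*V^2*f = 3.99e-12 F * 2.1025 * 1.68e9 Hz
Step 3: P = 1.4093478e-02 W
Step 4: P = 14.093 mW

14.093


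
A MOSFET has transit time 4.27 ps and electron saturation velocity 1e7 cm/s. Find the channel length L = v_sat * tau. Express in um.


Step 1: tau in seconds = 4.27 ps * 1e-12 = 4.2700e-12 s
Step 2: L = v_sat * tau = 1e7 * 4.2700e-12 = 4.2700e-05 cm
Step 3: L in um = 4.2700e-05 * 1e4 = 0.427 um

0.427


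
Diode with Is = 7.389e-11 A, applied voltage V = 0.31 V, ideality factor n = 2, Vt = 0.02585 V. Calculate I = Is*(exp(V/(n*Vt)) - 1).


Step 1: V/(n*Vt) = 0.31/(2*0.02585) = 5.9961
Step 2: exp(5.9961) = 4.0186e+02
Step 3: I = 7.389e-11 * (4.0186e+02 - 1) = 2.96e-08 A

2.96e-08


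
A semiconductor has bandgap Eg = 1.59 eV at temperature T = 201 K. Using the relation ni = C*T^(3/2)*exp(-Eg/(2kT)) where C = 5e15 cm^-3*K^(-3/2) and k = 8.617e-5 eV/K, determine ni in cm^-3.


Step 1: Compute kT = 8.617e-5 * 201 = 0.01732017 eV
Step 2: Exponent = -Eg/(2kT) = -1.59/(2*0.01732017) = -45.90024
Step 3: T^(3/2) = 201^1.5 = 2849.67
Step 4: ni = 5e15 * 2849.67 * exp(-45.90024) = 1.66e-01 cm^-3

1.66e-01


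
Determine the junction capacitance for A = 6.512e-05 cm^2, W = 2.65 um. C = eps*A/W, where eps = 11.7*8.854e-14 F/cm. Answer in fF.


Step 1: eps_Si = 11.7 * 8.854e-14 = 1.035918e-12 F/cm
Step 2: W in cm = 2.65 * 1e-4 = 2.65e-04 cm
Step 3: C = 1.035918e-12 * 6.512e-05 / 2.65e-04 = 2.545622e-13 F
Step 4: C = 254.56 fF

254.56


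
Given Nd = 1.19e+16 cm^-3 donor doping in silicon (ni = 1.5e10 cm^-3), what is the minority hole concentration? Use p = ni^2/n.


Step 1: Since Nd >> ni, n ≈ Nd = 1.19e+16 cm^-3
Step 2: p = ni^2 / n = (1.5e10)^2 / 1.19e+16
Step 3: p = 2.25e20 / 1.19e+16 = 1.89e+04 cm^-3

1.89e+04


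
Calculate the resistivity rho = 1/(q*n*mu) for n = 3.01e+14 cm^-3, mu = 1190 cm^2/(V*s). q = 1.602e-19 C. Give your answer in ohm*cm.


Step 1: sigma = q * n * mu = 1.602e-19 * 3.01e+14 * 1190 = 5.73820e-02 S/cm
Step 2: rho = 1 / sigma = 1 / 5.73820e-02 = 17.43 ohm*cm

17.43


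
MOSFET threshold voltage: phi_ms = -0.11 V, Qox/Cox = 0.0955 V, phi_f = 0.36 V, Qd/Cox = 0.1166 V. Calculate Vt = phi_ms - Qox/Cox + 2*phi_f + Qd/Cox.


Step 1: Vt = phi_ms - Qox/Cox + 2*phi_f + Qd/Cox
Step 2: Vt = -0.11 - 0.0955 + 2*0.36 + 0.1166
Step 3: Vt = -0.11 - 0.0955 + 0.72 + 0.1166
Step 4: Vt = 0.6311 V

0.6311


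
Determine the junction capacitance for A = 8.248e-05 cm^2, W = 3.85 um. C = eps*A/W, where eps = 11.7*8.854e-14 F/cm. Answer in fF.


Step 1: eps_Si = 11.7 * 8.854e-14 = 1.035918e-12 F/cm
Step 2: W in cm = 3.85 * 1e-4 = 3.85e-04 cm
Step 3: C = 1.035918e-12 * 8.248e-05 / 3.85e-04 = 2.219286e-13 F
Step 4: C = 221.93 fF

221.93


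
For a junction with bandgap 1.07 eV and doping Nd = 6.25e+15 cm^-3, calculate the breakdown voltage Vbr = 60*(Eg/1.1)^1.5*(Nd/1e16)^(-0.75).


Step 1: Eg/1.1 = 1.07/1.1 = 0.972727
Step 2: (Eg/1.1)^1.5 = 0.972727^1.5 = 0.959371
Step 3: (Nd/1e16)^(-0.75) = (0.625)^(-0.75) = 1.422624
Step 4: Vbr = 60 * 0.959371 * 1.422624 = 81.9 V

81.9


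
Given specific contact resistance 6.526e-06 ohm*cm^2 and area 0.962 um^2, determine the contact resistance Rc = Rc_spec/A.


Step 1: Convert area to cm^2: 0.962 um^2 = 9.6200e-09 cm^2
Step 2: Rc = Rc_spec / A = 6.526e-06 / 9.6200e-09
Step 3: Rc = 6.78e+02 ohms

6.78e+02
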